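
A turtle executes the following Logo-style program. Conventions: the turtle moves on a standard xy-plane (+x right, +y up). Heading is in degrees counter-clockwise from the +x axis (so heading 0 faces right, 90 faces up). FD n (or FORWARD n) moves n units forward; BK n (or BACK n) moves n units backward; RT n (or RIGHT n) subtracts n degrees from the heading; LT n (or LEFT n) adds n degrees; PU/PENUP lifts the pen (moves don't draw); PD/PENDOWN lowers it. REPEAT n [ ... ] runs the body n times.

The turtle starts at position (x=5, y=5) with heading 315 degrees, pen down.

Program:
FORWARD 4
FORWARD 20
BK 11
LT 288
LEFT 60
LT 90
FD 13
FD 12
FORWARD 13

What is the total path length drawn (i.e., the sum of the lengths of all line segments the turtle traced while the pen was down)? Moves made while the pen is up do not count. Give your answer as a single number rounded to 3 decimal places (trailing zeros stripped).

Answer: 73

Derivation:
Executing turtle program step by step:
Start: pos=(5,5), heading=315, pen down
FD 4: (5,5) -> (7.828,2.172) [heading=315, draw]
FD 20: (7.828,2.172) -> (21.971,-11.971) [heading=315, draw]
BK 11: (21.971,-11.971) -> (14.192,-4.192) [heading=315, draw]
LT 288: heading 315 -> 243
LT 60: heading 243 -> 303
LT 90: heading 303 -> 33
FD 13: (14.192,-4.192) -> (25.095,2.888) [heading=33, draw]
FD 12: (25.095,2.888) -> (35.159,9.424) [heading=33, draw]
FD 13: (35.159,9.424) -> (46.062,16.504) [heading=33, draw]
Final: pos=(46.062,16.504), heading=33, 6 segment(s) drawn

Segment lengths:
  seg 1: (5,5) -> (7.828,2.172), length = 4
  seg 2: (7.828,2.172) -> (21.971,-11.971), length = 20
  seg 3: (21.971,-11.971) -> (14.192,-4.192), length = 11
  seg 4: (14.192,-4.192) -> (25.095,2.888), length = 13
  seg 5: (25.095,2.888) -> (35.159,9.424), length = 12
  seg 6: (35.159,9.424) -> (46.062,16.504), length = 13
Total = 73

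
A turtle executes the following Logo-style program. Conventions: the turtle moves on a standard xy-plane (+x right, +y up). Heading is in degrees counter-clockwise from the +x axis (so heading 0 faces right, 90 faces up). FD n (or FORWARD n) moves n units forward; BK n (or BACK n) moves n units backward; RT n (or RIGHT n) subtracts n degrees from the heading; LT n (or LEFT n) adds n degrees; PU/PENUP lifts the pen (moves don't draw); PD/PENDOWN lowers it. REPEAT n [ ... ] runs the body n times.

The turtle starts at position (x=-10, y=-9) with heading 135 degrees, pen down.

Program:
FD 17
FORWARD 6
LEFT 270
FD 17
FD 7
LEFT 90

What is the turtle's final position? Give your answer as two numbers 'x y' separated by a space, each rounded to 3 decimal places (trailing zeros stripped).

Executing turtle program step by step:
Start: pos=(-10,-9), heading=135, pen down
FD 17: (-10,-9) -> (-22.021,3.021) [heading=135, draw]
FD 6: (-22.021,3.021) -> (-26.263,7.263) [heading=135, draw]
LT 270: heading 135 -> 45
FD 17: (-26.263,7.263) -> (-14.243,19.284) [heading=45, draw]
FD 7: (-14.243,19.284) -> (-9.293,24.234) [heading=45, draw]
LT 90: heading 45 -> 135
Final: pos=(-9.293,24.234), heading=135, 4 segment(s) drawn

Answer: -9.293 24.234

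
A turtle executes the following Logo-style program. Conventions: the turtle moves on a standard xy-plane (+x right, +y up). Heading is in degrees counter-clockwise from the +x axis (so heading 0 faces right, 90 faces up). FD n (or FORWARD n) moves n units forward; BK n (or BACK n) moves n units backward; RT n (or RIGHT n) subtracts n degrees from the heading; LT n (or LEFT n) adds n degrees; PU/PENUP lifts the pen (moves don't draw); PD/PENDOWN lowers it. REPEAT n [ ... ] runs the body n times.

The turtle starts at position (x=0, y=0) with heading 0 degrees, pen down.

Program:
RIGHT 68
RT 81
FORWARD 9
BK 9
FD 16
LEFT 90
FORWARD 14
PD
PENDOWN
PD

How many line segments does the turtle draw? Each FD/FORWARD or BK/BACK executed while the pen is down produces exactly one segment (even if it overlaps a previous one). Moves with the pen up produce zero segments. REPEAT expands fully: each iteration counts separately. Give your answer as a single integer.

Executing turtle program step by step:
Start: pos=(0,0), heading=0, pen down
RT 68: heading 0 -> 292
RT 81: heading 292 -> 211
FD 9: (0,0) -> (-7.715,-4.635) [heading=211, draw]
BK 9: (-7.715,-4.635) -> (0,0) [heading=211, draw]
FD 16: (0,0) -> (-13.715,-8.241) [heading=211, draw]
LT 90: heading 211 -> 301
FD 14: (-13.715,-8.241) -> (-6.504,-20.241) [heading=301, draw]
PD: pen down
PD: pen down
PD: pen down
Final: pos=(-6.504,-20.241), heading=301, 4 segment(s) drawn
Segments drawn: 4

Answer: 4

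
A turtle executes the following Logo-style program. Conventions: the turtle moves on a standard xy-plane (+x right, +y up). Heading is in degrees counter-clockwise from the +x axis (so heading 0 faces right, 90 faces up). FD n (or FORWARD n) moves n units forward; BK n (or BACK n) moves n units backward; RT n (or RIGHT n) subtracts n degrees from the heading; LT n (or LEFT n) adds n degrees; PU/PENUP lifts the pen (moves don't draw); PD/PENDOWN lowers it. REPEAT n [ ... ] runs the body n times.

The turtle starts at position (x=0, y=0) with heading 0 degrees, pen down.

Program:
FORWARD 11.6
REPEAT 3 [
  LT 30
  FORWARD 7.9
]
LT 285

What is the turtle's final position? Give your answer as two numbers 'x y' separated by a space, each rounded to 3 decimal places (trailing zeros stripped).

Executing turtle program step by step:
Start: pos=(0,0), heading=0, pen down
FD 11.6: (0,0) -> (11.6,0) [heading=0, draw]
REPEAT 3 [
  -- iteration 1/3 --
  LT 30: heading 0 -> 30
  FD 7.9: (11.6,0) -> (18.442,3.95) [heading=30, draw]
  -- iteration 2/3 --
  LT 30: heading 30 -> 60
  FD 7.9: (18.442,3.95) -> (22.392,10.792) [heading=60, draw]
  -- iteration 3/3 --
  LT 30: heading 60 -> 90
  FD 7.9: (22.392,10.792) -> (22.392,18.692) [heading=90, draw]
]
LT 285: heading 90 -> 15
Final: pos=(22.392,18.692), heading=15, 4 segment(s) drawn

Answer: 22.392 18.692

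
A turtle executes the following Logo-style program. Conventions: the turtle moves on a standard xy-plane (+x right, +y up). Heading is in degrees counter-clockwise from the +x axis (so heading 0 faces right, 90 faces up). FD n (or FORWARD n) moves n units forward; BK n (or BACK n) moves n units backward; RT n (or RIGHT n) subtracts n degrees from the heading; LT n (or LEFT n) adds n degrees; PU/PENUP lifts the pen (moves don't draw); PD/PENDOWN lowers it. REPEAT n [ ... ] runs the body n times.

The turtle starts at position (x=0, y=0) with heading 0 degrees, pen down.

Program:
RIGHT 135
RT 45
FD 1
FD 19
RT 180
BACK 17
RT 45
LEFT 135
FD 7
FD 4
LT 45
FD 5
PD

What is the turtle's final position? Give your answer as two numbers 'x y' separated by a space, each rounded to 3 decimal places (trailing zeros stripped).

Answer: -40.536 14.536

Derivation:
Executing turtle program step by step:
Start: pos=(0,0), heading=0, pen down
RT 135: heading 0 -> 225
RT 45: heading 225 -> 180
FD 1: (0,0) -> (-1,0) [heading=180, draw]
FD 19: (-1,0) -> (-20,0) [heading=180, draw]
RT 180: heading 180 -> 0
BK 17: (-20,0) -> (-37,0) [heading=0, draw]
RT 45: heading 0 -> 315
LT 135: heading 315 -> 90
FD 7: (-37,0) -> (-37,7) [heading=90, draw]
FD 4: (-37,7) -> (-37,11) [heading=90, draw]
LT 45: heading 90 -> 135
FD 5: (-37,11) -> (-40.536,14.536) [heading=135, draw]
PD: pen down
Final: pos=(-40.536,14.536), heading=135, 6 segment(s) drawn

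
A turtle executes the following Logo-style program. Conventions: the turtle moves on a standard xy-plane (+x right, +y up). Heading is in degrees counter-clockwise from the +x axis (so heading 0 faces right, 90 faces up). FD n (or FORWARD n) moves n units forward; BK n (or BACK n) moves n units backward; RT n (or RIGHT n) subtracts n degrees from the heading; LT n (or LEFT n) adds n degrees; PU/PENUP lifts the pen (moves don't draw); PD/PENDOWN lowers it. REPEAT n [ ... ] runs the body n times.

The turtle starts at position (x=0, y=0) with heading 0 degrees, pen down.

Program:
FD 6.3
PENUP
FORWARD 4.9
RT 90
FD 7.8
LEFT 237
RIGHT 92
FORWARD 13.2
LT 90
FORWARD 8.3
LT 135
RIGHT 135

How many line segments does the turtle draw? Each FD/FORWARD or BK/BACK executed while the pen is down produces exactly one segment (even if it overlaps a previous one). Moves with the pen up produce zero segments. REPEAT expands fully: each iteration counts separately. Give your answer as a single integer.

Executing turtle program step by step:
Start: pos=(0,0), heading=0, pen down
FD 6.3: (0,0) -> (6.3,0) [heading=0, draw]
PU: pen up
FD 4.9: (6.3,0) -> (11.2,0) [heading=0, move]
RT 90: heading 0 -> 270
FD 7.8: (11.2,0) -> (11.2,-7.8) [heading=270, move]
LT 237: heading 270 -> 147
RT 92: heading 147 -> 55
FD 13.2: (11.2,-7.8) -> (18.771,3.013) [heading=55, move]
LT 90: heading 55 -> 145
FD 8.3: (18.771,3.013) -> (11.972,7.773) [heading=145, move]
LT 135: heading 145 -> 280
RT 135: heading 280 -> 145
Final: pos=(11.972,7.773), heading=145, 1 segment(s) drawn
Segments drawn: 1

Answer: 1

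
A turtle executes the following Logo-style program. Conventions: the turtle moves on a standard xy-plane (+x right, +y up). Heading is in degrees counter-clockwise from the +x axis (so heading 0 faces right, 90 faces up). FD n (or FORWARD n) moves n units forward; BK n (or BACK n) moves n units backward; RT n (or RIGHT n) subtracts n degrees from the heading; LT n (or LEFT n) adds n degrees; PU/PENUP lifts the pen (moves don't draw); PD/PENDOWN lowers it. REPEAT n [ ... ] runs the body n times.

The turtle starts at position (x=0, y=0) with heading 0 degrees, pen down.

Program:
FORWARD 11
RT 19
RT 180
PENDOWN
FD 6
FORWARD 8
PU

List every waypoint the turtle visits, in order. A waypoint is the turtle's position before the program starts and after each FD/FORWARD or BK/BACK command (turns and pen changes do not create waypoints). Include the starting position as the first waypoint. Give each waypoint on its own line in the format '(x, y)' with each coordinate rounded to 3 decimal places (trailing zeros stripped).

Executing turtle program step by step:
Start: pos=(0,0), heading=0, pen down
FD 11: (0,0) -> (11,0) [heading=0, draw]
RT 19: heading 0 -> 341
RT 180: heading 341 -> 161
PD: pen down
FD 6: (11,0) -> (5.327,1.953) [heading=161, draw]
FD 8: (5.327,1.953) -> (-2.237,4.558) [heading=161, draw]
PU: pen up
Final: pos=(-2.237,4.558), heading=161, 3 segment(s) drawn
Waypoints (4 total):
(0, 0)
(11, 0)
(5.327, 1.953)
(-2.237, 4.558)

Answer: (0, 0)
(11, 0)
(5.327, 1.953)
(-2.237, 4.558)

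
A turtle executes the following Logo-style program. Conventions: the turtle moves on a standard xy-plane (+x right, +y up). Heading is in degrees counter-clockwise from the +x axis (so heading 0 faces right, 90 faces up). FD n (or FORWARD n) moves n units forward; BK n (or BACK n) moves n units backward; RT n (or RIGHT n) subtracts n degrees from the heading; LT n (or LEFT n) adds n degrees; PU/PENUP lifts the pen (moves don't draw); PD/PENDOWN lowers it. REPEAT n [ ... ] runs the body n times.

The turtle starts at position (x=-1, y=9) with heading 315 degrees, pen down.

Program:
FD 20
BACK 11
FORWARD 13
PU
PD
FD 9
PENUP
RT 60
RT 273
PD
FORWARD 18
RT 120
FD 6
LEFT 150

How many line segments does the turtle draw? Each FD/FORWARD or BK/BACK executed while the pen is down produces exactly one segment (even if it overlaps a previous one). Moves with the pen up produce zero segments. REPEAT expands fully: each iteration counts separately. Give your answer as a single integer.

Answer: 6

Derivation:
Executing turtle program step by step:
Start: pos=(-1,9), heading=315, pen down
FD 20: (-1,9) -> (13.142,-5.142) [heading=315, draw]
BK 11: (13.142,-5.142) -> (5.364,2.636) [heading=315, draw]
FD 13: (5.364,2.636) -> (14.556,-6.556) [heading=315, draw]
PU: pen up
PD: pen down
FD 9: (14.556,-6.556) -> (20.92,-12.92) [heading=315, draw]
PU: pen up
RT 60: heading 315 -> 255
RT 273: heading 255 -> 342
PD: pen down
FD 18: (20.92,-12.92) -> (38.039,-18.483) [heading=342, draw]
RT 120: heading 342 -> 222
FD 6: (38.039,-18.483) -> (33.58,-22.497) [heading=222, draw]
LT 150: heading 222 -> 12
Final: pos=(33.58,-22.497), heading=12, 6 segment(s) drawn
Segments drawn: 6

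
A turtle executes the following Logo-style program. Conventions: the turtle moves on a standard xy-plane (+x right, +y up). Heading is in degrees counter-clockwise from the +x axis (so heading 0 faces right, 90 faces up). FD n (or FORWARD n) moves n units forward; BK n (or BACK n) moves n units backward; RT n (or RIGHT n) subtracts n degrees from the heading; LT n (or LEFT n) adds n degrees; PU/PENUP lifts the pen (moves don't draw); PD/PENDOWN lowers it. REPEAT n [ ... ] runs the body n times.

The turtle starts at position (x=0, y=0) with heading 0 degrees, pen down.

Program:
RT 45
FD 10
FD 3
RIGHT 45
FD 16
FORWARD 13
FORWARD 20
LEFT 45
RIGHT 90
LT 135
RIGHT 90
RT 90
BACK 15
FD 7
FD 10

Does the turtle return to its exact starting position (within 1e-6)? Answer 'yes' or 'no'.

Executing turtle program step by step:
Start: pos=(0,0), heading=0, pen down
RT 45: heading 0 -> 315
FD 10: (0,0) -> (7.071,-7.071) [heading=315, draw]
FD 3: (7.071,-7.071) -> (9.192,-9.192) [heading=315, draw]
RT 45: heading 315 -> 270
FD 16: (9.192,-9.192) -> (9.192,-25.192) [heading=270, draw]
FD 13: (9.192,-25.192) -> (9.192,-38.192) [heading=270, draw]
FD 20: (9.192,-38.192) -> (9.192,-58.192) [heading=270, draw]
LT 45: heading 270 -> 315
RT 90: heading 315 -> 225
LT 135: heading 225 -> 0
RT 90: heading 0 -> 270
RT 90: heading 270 -> 180
BK 15: (9.192,-58.192) -> (24.192,-58.192) [heading=180, draw]
FD 7: (24.192,-58.192) -> (17.192,-58.192) [heading=180, draw]
FD 10: (17.192,-58.192) -> (7.192,-58.192) [heading=180, draw]
Final: pos=(7.192,-58.192), heading=180, 8 segment(s) drawn

Start position: (0, 0)
Final position: (7.192, -58.192)
Distance = 58.635; >= 1e-6 -> NOT closed

Answer: no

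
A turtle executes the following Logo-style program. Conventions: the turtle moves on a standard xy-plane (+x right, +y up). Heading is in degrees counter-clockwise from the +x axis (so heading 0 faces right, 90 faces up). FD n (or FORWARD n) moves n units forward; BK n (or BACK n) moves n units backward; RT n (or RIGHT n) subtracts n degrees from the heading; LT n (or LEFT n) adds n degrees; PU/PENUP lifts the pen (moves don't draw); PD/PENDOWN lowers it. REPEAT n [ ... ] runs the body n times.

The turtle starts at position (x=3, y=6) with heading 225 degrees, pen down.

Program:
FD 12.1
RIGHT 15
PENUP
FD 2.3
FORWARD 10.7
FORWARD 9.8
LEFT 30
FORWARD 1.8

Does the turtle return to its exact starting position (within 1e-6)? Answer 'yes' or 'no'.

Executing turtle program step by step:
Start: pos=(3,6), heading=225, pen down
FD 12.1: (3,6) -> (-5.556,-2.556) [heading=225, draw]
RT 15: heading 225 -> 210
PU: pen up
FD 2.3: (-5.556,-2.556) -> (-7.548,-3.706) [heading=210, move]
FD 10.7: (-7.548,-3.706) -> (-16.814,-9.056) [heading=210, move]
FD 9.8: (-16.814,-9.056) -> (-25.301,-13.956) [heading=210, move]
LT 30: heading 210 -> 240
FD 1.8: (-25.301,-13.956) -> (-26.201,-15.515) [heading=240, move]
Final: pos=(-26.201,-15.515), heading=240, 1 segment(s) drawn

Start position: (3, 6)
Final position: (-26.201, -15.515)
Distance = 36.271; >= 1e-6 -> NOT closed

Answer: no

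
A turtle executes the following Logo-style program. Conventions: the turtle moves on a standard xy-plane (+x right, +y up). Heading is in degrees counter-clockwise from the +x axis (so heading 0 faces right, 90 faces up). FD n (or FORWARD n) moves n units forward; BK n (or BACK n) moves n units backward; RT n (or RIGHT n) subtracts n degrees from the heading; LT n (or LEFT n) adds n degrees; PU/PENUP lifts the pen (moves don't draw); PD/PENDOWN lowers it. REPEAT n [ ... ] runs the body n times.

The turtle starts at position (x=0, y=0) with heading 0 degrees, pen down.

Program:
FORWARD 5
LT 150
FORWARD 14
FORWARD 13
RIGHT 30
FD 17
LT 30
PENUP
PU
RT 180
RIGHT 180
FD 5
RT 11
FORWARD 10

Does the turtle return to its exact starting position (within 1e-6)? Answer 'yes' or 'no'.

Answer: no

Derivation:
Executing turtle program step by step:
Start: pos=(0,0), heading=0, pen down
FD 5: (0,0) -> (5,0) [heading=0, draw]
LT 150: heading 0 -> 150
FD 14: (5,0) -> (-7.124,7) [heading=150, draw]
FD 13: (-7.124,7) -> (-18.383,13.5) [heading=150, draw]
RT 30: heading 150 -> 120
FD 17: (-18.383,13.5) -> (-26.883,28.222) [heading=120, draw]
LT 30: heading 120 -> 150
PU: pen up
PU: pen up
RT 180: heading 150 -> 330
RT 180: heading 330 -> 150
FD 5: (-26.883,28.222) -> (-31.213,30.722) [heading=150, move]
RT 11: heading 150 -> 139
FD 10: (-31.213,30.722) -> (-38.76,37.283) [heading=139, move]
Final: pos=(-38.76,37.283), heading=139, 4 segment(s) drawn

Start position: (0, 0)
Final position: (-38.76, 37.283)
Distance = 53.781; >= 1e-6 -> NOT closed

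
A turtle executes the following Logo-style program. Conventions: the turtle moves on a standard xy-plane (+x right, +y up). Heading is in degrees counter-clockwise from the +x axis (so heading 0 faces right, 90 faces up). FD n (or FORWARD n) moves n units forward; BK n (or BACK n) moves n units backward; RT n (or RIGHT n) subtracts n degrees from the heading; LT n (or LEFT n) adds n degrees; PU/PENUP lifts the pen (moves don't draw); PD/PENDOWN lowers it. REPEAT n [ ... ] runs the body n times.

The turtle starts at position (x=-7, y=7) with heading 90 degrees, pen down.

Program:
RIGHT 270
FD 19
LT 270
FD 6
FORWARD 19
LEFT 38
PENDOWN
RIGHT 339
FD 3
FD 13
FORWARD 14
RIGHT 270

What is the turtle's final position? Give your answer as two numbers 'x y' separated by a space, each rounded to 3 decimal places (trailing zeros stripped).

Answer: -51.715 47.451

Derivation:
Executing turtle program step by step:
Start: pos=(-7,7), heading=90, pen down
RT 270: heading 90 -> 180
FD 19: (-7,7) -> (-26,7) [heading=180, draw]
LT 270: heading 180 -> 90
FD 6: (-26,7) -> (-26,13) [heading=90, draw]
FD 19: (-26,13) -> (-26,32) [heading=90, draw]
LT 38: heading 90 -> 128
PD: pen down
RT 339: heading 128 -> 149
FD 3: (-26,32) -> (-28.572,33.545) [heading=149, draw]
FD 13: (-28.572,33.545) -> (-39.715,40.241) [heading=149, draw]
FD 14: (-39.715,40.241) -> (-51.715,47.451) [heading=149, draw]
RT 270: heading 149 -> 239
Final: pos=(-51.715,47.451), heading=239, 6 segment(s) drawn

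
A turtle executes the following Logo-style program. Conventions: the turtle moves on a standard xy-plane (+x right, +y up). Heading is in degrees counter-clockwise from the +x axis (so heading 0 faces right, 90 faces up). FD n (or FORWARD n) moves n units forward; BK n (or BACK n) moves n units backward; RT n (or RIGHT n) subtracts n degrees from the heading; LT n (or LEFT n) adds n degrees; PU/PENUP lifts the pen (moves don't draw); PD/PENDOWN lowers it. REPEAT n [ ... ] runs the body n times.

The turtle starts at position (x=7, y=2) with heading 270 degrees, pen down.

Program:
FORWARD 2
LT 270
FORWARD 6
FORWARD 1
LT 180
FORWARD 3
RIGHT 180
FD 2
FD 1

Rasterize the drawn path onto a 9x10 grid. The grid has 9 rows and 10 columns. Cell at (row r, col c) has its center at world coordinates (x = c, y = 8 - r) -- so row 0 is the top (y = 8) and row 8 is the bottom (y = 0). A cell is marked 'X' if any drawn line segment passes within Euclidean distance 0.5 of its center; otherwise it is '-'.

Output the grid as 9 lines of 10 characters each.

Answer: ----------
----------
----------
----------
----------
----------
-------X--
-------X--
XXXXXXXX--

Derivation:
Segment 0: (7,2) -> (7,0)
Segment 1: (7,0) -> (1,0)
Segment 2: (1,0) -> (0,0)
Segment 3: (0,0) -> (3,0)
Segment 4: (3,0) -> (1,0)
Segment 5: (1,0) -> (0,0)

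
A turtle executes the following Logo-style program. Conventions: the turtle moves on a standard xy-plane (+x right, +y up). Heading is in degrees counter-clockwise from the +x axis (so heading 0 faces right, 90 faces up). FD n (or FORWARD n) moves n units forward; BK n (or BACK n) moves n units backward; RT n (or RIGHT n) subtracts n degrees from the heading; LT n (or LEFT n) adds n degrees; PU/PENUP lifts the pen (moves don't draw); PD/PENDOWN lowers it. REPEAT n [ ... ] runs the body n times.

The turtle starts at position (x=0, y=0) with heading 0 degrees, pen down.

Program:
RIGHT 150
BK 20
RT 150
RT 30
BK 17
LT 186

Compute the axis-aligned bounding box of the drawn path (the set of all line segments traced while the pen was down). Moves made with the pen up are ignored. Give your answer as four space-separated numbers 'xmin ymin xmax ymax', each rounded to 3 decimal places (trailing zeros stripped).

Executing turtle program step by step:
Start: pos=(0,0), heading=0, pen down
RT 150: heading 0 -> 210
BK 20: (0,0) -> (17.321,10) [heading=210, draw]
RT 150: heading 210 -> 60
RT 30: heading 60 -> 30
BK 17: (17.321,10) -> (2.598,1.5) [heading=30, draw]
LT 186: heading 30 -> 216
Final: pos=(2.598,1.5), heading=216, 2 segment(s) drawn

Segment endpoints: x in {0, 2.598, 17.321}, y in {0, 1.5, 10}
xmin=0, ymin=0, xmax=17.321, ymax=10

Answer: 0 0 17.321 10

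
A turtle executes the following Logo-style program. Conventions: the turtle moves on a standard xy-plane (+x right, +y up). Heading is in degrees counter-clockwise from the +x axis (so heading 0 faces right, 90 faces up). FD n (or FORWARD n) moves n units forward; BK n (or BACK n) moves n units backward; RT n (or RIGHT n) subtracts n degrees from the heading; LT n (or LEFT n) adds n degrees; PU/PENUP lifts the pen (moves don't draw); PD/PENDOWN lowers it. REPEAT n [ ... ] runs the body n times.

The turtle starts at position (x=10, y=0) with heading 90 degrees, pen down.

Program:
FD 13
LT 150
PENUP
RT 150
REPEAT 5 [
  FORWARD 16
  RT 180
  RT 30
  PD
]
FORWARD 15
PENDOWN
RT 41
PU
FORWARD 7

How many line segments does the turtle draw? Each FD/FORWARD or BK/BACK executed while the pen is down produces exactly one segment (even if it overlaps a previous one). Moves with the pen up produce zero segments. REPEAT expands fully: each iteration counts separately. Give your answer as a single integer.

Executing turtle program step by step:
Start: pos=(10,0), heading=90, pen down
FD 13: (10,0) -> (10,13) [heading=90, draw]
LT 150: heading 90 -> 240
PU: pen up
RT 150: heading 240 -> 90
REPEAT 5 [
  -- iteration 1/5 --
  FD 16: (10,13) -> (10,29) [heading=90, move]
  RT 180: heading 90 -> 270
  RT 30: heading 270 -> 240
  PD: pen down
  -- iteration 2/5 --
  FD 16: (10,29) -> (2,15.144) [heading=240, draw]
  RT 180: heading 240 -> 60
  RT 30: heading 60 -> 30
  PD: pen down
  -- iteration 3/5 --
  FD 16: (2,15.144) -> (15.856,23.144) [heading=30, draw]
  RT 180: heading 30 -> 210
  RT 30: heading 210 -> 180
  PD: pen down
  -- iteration 4/5 --
  FD 16: (15.856,23.144) -> (-0.144,23.144) [heading=180, draw]
  RT 180: heading 180 -> 0
  RT 30: heading 0 -> 330
  PD: pen down
  -- iteration 5/5 --
  FD 16: (-0.144,23.144) -> (13.713,15.144) [heading=330, draw]
  RT 180: heading 330 -> 150
  RT 30: heading 150 -> 120
  PD: pen down
]
FD 15: (13.713,15.144) -> (6.213,28.134) [heading=120, draw]
PD: pen down
RT 41: heading 120 -> 79
PU: pen up
FD 7: (6.213,28.134) -> (7.548,35.005) [heading=79, move]
Final: pos=(7.548,35.005), heading=79, 6 segment(s) drawn
Segments drawn: 6

Answer: 6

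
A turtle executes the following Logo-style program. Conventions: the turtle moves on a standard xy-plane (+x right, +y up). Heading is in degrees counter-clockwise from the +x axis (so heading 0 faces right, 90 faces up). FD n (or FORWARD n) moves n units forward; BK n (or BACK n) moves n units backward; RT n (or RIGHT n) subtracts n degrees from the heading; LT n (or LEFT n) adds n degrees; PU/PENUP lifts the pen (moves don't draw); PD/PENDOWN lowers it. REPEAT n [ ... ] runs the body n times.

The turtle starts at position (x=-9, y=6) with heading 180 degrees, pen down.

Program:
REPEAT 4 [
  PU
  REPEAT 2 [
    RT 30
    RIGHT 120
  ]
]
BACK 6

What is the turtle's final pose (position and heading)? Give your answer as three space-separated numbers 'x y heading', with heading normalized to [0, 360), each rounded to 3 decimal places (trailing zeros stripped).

Answer: -12 0.804 60

Derivation:
Executing turtle program step by step:
Start: pos=(-9,6), heading=180, pen down
REPEAT 4 [
  -- iteration 1/4 --
  PU: pen up
  REPEAT 2 [
    -- iteration 1/2 --
    RT 30: heading 180 -> 150
    RT 120: heading 150 -> 30
    -- iteration 2/2 --
    RT 30: heading 30 -> 0
    RT 120: heading 0 -> 240
  ]
  -- iteration 2/4 --
  PU: pen up
  REPEAT 2 [
    -- iteration 1/2 --
    RT 30: heading 240 -> 210
    RT 120: heading 210 -> 90
    -- iteration 2/2 --
    RT 30: heading 90 -> 60
    RT 120: heading 60 -> 300
  ]
  -- iteration 3/4 --
  PU: pen up
  REPEAT 2 [
    -- iteration 1/2 --
    RT 30: heading 300 -> 270
    RT 120: heading 270 -> 150
    -- iteration 2/2 --
    RT 30: heading 150 -> 120
    RT 120: heading 120 -> 0
  ]
  -- iteration 4/4 --
  PU: pen up
  REPEAT 2 [
    -- iteration 1/2 --
    RT 30: heading 0 -> 330
    RT 120: heading 330 -> 210
    -- iteration 2/2 --
    RT 30: heading 210 -> 180
    RT 120: heading 180 -> 60
  ]
]
BK 6: (-9,6) -> (-12,0.804) [heading=60, move]
Final: pos=(-12,0.804), heading=60, 0 segment(s) drawn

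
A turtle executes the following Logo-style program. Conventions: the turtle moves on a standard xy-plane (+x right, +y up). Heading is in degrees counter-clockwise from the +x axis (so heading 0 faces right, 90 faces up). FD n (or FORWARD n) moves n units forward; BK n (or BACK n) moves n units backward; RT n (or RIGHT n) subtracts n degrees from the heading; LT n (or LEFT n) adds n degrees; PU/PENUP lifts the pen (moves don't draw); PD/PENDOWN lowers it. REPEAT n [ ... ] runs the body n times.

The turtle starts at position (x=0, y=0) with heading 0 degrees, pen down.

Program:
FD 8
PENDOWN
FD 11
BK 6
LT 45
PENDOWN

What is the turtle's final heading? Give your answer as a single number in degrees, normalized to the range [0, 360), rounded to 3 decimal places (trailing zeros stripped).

Answer: 45

Derivation:
Executing turtle program step by step:
Start: pos=(0,0), heading=0, pen down
FD 8: (0,0) -> (8,0) [heading=0, draw]
PD: pen down
FD 11: (8,0) -> (19,0) [heading=0, draw]
BK 6: (19,0) -> (13,0) [heading=0, draw]
LT 45: heading 0 -> 45
PD: pen down
Final: pos=(13,0), heading=45, 3 segment(s) drawn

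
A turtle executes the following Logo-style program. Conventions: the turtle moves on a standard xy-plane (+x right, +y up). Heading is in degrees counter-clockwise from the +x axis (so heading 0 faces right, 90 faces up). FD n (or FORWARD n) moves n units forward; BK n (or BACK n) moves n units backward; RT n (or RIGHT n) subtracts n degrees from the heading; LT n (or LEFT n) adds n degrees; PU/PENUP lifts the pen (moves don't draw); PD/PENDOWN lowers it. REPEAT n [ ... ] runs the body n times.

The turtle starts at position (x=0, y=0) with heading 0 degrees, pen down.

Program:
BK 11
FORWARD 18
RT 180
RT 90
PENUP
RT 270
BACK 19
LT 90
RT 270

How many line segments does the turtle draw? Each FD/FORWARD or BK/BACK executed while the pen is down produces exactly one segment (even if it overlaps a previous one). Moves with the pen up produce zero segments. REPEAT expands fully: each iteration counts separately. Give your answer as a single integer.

Answer: 2

Derivation:
Executing turtle program step by step:
Start: pos=(0,0), heading=0, pen down
BK 11: (0,0) -> (-11,0) [heading=0, draw]
FD 18: (-11,0) -> (7,0) [heading=0, draw]
RT 180: heading 0 -> 180
RT 90: heading 180 -> 90
PU: pen up
RT 270: heading 90 -> 180
BK 19: (7,0) -> (26,0) [heading=180, move]
LT 90: heading 180 -> 270
RT 270: heading 270 -> 0
Final: pos=(26,0), heading=0, 2 segment(s) drawn
Segments drawn: 2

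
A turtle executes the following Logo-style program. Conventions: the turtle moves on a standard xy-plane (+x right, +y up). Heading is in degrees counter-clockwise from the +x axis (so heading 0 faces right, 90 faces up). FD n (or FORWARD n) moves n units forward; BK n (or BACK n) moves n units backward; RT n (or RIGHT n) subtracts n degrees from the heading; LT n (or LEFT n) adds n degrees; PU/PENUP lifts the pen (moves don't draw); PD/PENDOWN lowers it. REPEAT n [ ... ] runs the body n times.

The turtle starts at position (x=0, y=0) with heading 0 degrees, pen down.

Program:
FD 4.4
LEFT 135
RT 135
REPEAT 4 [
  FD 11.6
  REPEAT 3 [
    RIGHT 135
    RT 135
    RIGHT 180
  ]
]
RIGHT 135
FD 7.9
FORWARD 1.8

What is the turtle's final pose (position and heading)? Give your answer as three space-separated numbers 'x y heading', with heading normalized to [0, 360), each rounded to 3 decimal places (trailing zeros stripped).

Answer: -2.459 -6.859 225

Derivation:
Executing turtle program step by step:
Start: pos=(0,0), heading=0, pen down
FD 4.4: (0,0) -> (4.4,0) [heading=0, draw]
LT 135: heading 0 -> 135
RT 135: heading 135 -> 0
REPEAT 4 [
  -- iteration 1/4 --
  FD 11.6: (4.4,0) -> (16,0) [heading=0, draw]
  REPEAT 3 [
    -- iteration 1/3 --
    RT 135: heading 0 -> 225
    RT 135: heading 225 -> 90
    RT 180: heading 90 -> 270
    -- iteration 2/3 --
    RT 135: heading 270 -> 135
    RT 135: heading 135 -> 0
    RT 180: heading 0 -> 180
    -- iteration 3/3 --
    RT 135: heading 180 -> 45
    RT 135: heading 45 -> 270
    RT 180: heading 270 -> 90
  ]
  -- iteration 2/4 --
  FD 11.6: (16,0) -> (16,11.6) [heading=90, draw]
  REPEAT 3 [
    -- iteration 1/3 --
    RT 135: heading 90 -> 315
    RT 135: heading 315 -> 180
    RT 180: heading 180 -> 0
    -- iteration 2/3 --
    RT 135: heading 0 -> 225
    RT 135: heading 225 -> 90
    RT 180: heading 90 -> 270
    -- iteration 3/3 --
    RT 135: heading 270 -> 135
    RT 135: heading 135 -> 0
    RT 180: heading 0 -> 180
  ]
  -- iteration 3/4 --
  FD 11.6: (16,11.6) -> (4.4,11.6) [heading=180, draw]
  REPEAT 3 [
    -- iteration 1/3 --
    RT 135: heading 180 -> 45
    RT 135: heading 45 -> 270
    RT 180: heading 270 -> 90
    -- iteration 2/3 --
    RT 135: heading 90 -> 315
    RT 135: heading 315 -> 180
    RT 180: heading 180 -> 0
    -- iteration 3/3 --
    RT 135: heading 0 -> 225
    RT 135: heading 225 -> 90
    RT 180: heading 90 -> 270
  ]
  -- iteration 4/4 --
  FD 11.6: (4.4,11.6) -> (4.4,0) [heading=270, draw]
  REPEAT 3 [
    -- iteration 1/3 --
    RT 135: heading 270 -> 135
    RT 135: heading 135 -> 0
    RT 180: heading 0 -> 180
    -- iteration 2/3 --
    RT 135: heading 180 -> 45
    RT 135: heading 45 -> 270
    RT 180: heading 270 -> 90
    -- iteration 3/3 --
    RT 135: heading 90 -> 315
    RT 135: heading 315 -> 180
    RT 180: heading 180 -> 0
  ]
]
RT 135: heading 0 -> 225
FD 7.9: (4.4,0) -> (-1.186,-5.586) [heading=225, draw]
FD 1.8: (-1.186,-5.586) -> (-2.459,-6.859) [heading=225, draw]
Final: pos=(-2.459,-6.859), heading=225, 7 segment(s) drawn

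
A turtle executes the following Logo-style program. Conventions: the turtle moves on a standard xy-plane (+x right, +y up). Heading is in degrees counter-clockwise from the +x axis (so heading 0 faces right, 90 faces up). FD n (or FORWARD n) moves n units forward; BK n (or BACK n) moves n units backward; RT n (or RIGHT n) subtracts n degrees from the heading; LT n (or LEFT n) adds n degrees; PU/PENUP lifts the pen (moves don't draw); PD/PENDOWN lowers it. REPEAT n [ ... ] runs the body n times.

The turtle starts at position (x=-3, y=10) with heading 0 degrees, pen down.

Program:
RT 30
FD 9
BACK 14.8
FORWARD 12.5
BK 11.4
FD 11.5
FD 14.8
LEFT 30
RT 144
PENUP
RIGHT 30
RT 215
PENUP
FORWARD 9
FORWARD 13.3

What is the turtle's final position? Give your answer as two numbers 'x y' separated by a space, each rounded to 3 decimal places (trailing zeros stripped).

Answer: 35.21 -11.611

Derivation:
Executing turtle program step by step:
Start: pos=(-3,10), heading=0, pen down
RT 30: heading 0 -> 330
FD 9: (-3,10) -> (4.794,5.5) [heading=330, draw]
BK 14.8: (4.794,5.5) -> (-8.023,12.9) [heading=330, draw]
FD 12.5: (-8.023,12.9) -> (2.802,6.65) [heading=330, draw]
BK 11.4: (2.802,6.65) -> (-7.07,12.35) [heading=330, draw]
FD 11.5: (-7.07,12.35) -> (2.889,6.6) [heading=330, draw]
FD 14.8: (2.889,6.6) -> (15.706,-0.8) [heading=330, draw]
LT 30: heading 330 -> 0
RT 144: heading 0 -> 216
PU: pen up
RT 30: heading 216 -> 186
RT 215: heading 186 -> 331
PU: pen up
FD 9: (15.706,-0.8) -> (23.578,-5.163) [heading=331, move]
FD 13.3: (23.578,-5.163) -> (35.21,-11.611) [heading=331, move]
Final: pos=(35.21,-11.611), heading=331, 6 segment(s) drawn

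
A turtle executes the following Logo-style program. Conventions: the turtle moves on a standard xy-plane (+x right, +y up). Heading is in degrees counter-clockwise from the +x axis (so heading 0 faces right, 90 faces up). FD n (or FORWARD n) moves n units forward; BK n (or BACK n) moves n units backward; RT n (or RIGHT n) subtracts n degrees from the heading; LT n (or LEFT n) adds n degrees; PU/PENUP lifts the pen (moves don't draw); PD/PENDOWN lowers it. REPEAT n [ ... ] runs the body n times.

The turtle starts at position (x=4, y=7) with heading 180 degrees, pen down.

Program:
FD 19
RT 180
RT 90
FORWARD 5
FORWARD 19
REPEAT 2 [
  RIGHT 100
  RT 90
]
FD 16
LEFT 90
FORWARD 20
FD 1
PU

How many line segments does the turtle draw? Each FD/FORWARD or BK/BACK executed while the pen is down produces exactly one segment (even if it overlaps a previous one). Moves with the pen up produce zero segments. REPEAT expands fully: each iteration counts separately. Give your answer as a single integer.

Executing turtle program step by step:
Start: pos=(4,7), heading=180, pen down
FD 19: (4,7) -> (-15,7) [heading=180, draw]
RT 180: heading 180 -> 0
RT 90: heading 0 -> 270
FD 5: (-15,7) -> (-15,2) [heading=270, draw]
FD 19: (-15,2) -> (-15,-17) [heading=270, draw]
REPEAT 2 [
  -- iteration 1/2 --
  RT 100: heading 270 -> 170
  RT 90: heading 170 -> 80
  -- iteration 2/2 --
  RT 100: heading 80 -> 340
  RT 90: heading 340 -> 250
]
FD 16: (-15,-17) -> (-20.472,-32.035) [heading=250, draw]
LT 90: heading 250 -> 340
FD 20: (-20.472,-32.035) -> (-1.678,-38.875) [heading=340, draw]
FD 1: (-1.678,-38.875) -> (-0.739,-39.218) [heading=340, draw]
PU: pen up
Final: pos=(-0.739,-39.218), heading=340, 6 segment(s) drawn
Segments drawn: 6

Answer: 6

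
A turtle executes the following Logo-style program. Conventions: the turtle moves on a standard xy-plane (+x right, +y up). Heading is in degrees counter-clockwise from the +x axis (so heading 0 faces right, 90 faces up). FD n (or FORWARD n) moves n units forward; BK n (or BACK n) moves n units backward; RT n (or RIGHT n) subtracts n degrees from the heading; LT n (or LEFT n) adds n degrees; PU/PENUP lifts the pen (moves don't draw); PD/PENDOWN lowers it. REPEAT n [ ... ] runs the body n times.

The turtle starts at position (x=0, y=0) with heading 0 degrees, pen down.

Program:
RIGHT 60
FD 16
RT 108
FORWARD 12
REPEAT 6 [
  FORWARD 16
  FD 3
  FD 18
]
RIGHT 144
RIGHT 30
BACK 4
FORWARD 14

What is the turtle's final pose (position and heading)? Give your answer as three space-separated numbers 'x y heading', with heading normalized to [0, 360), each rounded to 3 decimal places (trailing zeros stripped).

Answer: -211.376 -59.418 18

Derivation:
Executing turtle program step by step:
Start: pos=(0,0), heading=0, pen down
RT 60: heading 0 -> 300
FD 16: (0,0) -> (8,-13.856) [heading=300, draw]
RT 108: heading 300 -> 192
FD 12: (8,-13.856) -> (-3.738,-16.351) [heading=192, draw]
REPEAT 6 [
  -- iteration 1/6 --
  FD 16: (-3.738,-16.351) -> (-19.388,-19.678) [heading=192, draw]
  FD 3: (-19.388,-19.678) -> (-22.323,-20.302) [heading=192, draw]
  FD 18: (-22.323,-20.302) -> (-39.929,-24.044) [heading=192, draw]
  -- iteration 2/6 --
  FD 16: (-39.929,-24.044) -> (-55.58,-27.371) [heading=192, draw]
  FD 3: (-55.58,-27.371) -> (-58.514,-27.994) [heading=192, draw]
  FD 18: (-58.514,-27.994) -> (-76.121,-31.737) [heading=192, draw]
  -- iteration 3/6 --
  FD 16: (-76.121,-31.737) -> (-91.771,-35.063) [heading=192, draw]
  FD 3: (-91.771,-35.063) -> (-94.705,-35.687) [heading=192, draw]
  FD 18: (-94.705,-35.687) -> (-112.312,-39.43) [heading=192, draw]
  -- iteration 4/6 --
  FD 16: (-112.312,-39.43) -> (-127.963,-42.756) [heading=192, draw]
  FD 3: (-127.963,-42.756) -> (-130.897,-43.38) [heading=192, draw]
  FD 18: (-130.897,-43.38) -> (-148.504,-47.122) [heading=192, draw]
  -- iteration 5/6 --
  FD 16: (-148.504,-47.122) -> (-164.154,-50.449) [heading=192, draw]
  FD 3: (-164.154,-50.449) -> (-167.088,-51.073) [heading=192, draw]
  FD 18: (-167.088,-51.073) -> (-184.695,-54.815) [heading=192, draw]
  -- iteration 6/6 --
  FD 16: (-184.695,-54.815) -> (-200.345,-58.142) [heading=192, draw]
  FD 3: (-200.345,-58.142) -> (-203.28,-58.765) [heading=192, draw]
  FD 18: (-203.28,-58.765) -> (-220.887,-62.508) [heading=192, draw]
]
RT 144: heading 192 -> 48
RT 30: heading 48 -> 18
BK 4: (-220.887,-62.508) -> (-224.691,-63.744) [heading=18, draw]
FD 14: (-224.691,-63.744) -> (-211.376,-59.418) [heading=18, draw]
Final: pos=(-211.376,-59.418), heading=18, 22 segment(s) drawn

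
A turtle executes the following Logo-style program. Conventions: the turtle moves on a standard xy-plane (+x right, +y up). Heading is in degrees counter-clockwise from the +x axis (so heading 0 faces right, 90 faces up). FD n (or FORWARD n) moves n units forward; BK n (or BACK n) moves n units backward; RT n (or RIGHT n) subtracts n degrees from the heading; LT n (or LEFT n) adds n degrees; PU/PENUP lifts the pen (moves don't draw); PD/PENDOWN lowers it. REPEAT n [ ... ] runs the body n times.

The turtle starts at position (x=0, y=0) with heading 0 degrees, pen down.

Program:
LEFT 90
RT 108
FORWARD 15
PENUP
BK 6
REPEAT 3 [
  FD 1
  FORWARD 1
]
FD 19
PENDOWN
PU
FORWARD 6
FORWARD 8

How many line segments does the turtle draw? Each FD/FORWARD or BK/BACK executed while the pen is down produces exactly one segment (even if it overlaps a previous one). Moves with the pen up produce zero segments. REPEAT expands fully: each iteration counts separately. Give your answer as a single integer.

Executing turtle program step by step:
Start: pos=(0,0), heading=0, pen down
LT 90: heading 0 -> 90
RT 108: heading 90 -> 342
FD 15: (0,0) -> (14.266,-4.635) [heading=342, draw]
PU: pen up
BK 6: (14.266,-4.635) -> (8.56,-2.781) [heading=342, move]
REPEAT 3 [
  -- iteration 1/3 --
  FD 1: (8.56,-2.781) -> (9.511,-3.09) [heading=342, move]
  FD 1: (9.511,-3.09) -> (10.462,-3.399) [heading=342, move]
  -- iteration 2/3 --
  FD 1: (10.462,-3.399) -> (11.413,-3.708) [heading=342, move]
  FD 1: (11.413,-3.708) -> (12.364,-4.017) [heading=342, move]
  -- iteration 3/3 --
  FD 1: (12.364,-4.017) -> (13.315,-4.326) [heading=342, move]
  FD 1: (13.315,-4.326) -> (14.266,-4.635) [heading=342, move]
]
FD 19: (14.266,-4.635) -> (32.336,-10.507) [heading=342, move]
PD: pen down
PU: pen up
FD 6: (32.336,-10.507) -> (38.042,-12.361) [heading=342, move]
FD 8: (38.042,-12.361) -> (45.651,-14.833) [heading=342, move]
Final: pos=(45.651,-14.833), heading=342, 1 segment(s) drawn
Segments drawn: 1

Answer: 1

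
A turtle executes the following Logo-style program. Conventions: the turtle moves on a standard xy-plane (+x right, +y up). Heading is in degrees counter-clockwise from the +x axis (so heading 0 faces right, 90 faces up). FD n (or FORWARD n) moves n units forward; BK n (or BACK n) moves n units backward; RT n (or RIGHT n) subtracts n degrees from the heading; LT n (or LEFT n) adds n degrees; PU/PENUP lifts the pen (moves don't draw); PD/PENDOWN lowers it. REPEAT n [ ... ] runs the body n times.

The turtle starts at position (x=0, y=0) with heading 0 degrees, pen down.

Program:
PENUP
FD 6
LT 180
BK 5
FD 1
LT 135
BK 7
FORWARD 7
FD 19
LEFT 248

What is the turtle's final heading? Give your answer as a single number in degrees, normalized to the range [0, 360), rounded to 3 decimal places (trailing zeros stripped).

Answer: 203

Derivation:
Executing turtle program step by step:
Start: pos=(0,0), heading=0, pen down
PU: pen up
FD 6: (0,0) -> (6,0) [heading=0, move]
LT 180: heading 0 -> 180
BK 5: (6,0) -> (11,0) [heading=180, move]
FD 1: (11,0) -> (10,0) [heading=180, move]
LT 135: heading 180 -> 315
BK 7: (10,0) -> (5.05,4.95) [heading=315, move]
FD 7: (5.05,4.95) -> (10,0) [heading=315, move]
FD 19: (10,0) -> (23.435,-13.435) [heading=315, move]
LT 248: heading 315 -> 203
Final: pos=(23.435,-13.435), heading=203, 0 segment(s) drawn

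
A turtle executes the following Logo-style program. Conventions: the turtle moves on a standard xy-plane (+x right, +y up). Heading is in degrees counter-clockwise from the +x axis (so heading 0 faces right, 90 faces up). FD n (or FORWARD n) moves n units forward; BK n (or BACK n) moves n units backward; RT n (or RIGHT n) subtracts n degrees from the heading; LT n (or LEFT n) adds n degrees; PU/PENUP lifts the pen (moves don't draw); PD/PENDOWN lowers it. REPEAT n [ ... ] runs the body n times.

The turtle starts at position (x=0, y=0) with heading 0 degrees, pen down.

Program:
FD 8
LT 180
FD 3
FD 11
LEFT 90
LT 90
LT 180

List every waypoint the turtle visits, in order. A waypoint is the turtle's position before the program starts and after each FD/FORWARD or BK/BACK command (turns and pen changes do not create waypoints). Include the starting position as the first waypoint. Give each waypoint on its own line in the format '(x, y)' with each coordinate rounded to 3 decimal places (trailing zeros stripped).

Executing turtle program step by step:
Start: pos=(0,0), heading=0, pen down
FD 8: (0,0) -> (8,0) [heading=0, draw]
LT 180: heading 0 -> 180
FD 3: (8,0) -> (5,0) [heading=180, draw]
FD 11: (5,0) -> (-6,0) [heading=180, draw]
LT 90: heading 180 -> 270
LT 90: heading 270 -> 0
LT 180: heading 0 -> 180
Final: pos=(-6,0), heading=180, 3 segment(s) drawn
Waypoints (4 total):
(0, 0)
(8, 0)
(5, 0)
(-6, 0)

Answer: (0, 0)
(8, 0)
(5, 0)
(-6, 0)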